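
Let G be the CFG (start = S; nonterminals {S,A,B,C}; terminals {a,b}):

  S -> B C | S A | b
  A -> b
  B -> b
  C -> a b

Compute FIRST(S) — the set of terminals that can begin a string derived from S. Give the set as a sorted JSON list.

FIRST sets, iterate to fixpoint:
[1]
  A via A→b: +{b}
  B via B→b: +{b}
  C via C→a b: +{a}
  S via S→B C: +{b}
  FIRST(S)={b}  FIRST(A)={b}  FIRST(B)={b}  FIRST(C)={a}
[2] done
  FIRST(S)={b}  FIRST(A)={b}  FIRST(B)={b}  FIRST(C)={a}

FIRST(S) = ["b"]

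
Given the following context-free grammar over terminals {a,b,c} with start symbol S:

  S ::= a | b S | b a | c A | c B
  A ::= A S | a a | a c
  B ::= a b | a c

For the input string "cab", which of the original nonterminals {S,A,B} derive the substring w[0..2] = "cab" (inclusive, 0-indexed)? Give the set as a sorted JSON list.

CNF form of G:
  S -> T1 A | T1 B | T2 S | T2 T0 | a
  A -> A S | T0 T0 | T0 T1
  B -> T0 T1 | T0 T2
  T0 -> a
  T1 -> c
  T2 -> b

CYK fill, restricted to cells inside w[0..2]:
  [0..0]={T1}  "c"  orig:{}
  [1..1]={S,T0}  "a"  orig:{S}
  [2..2]={T2}  "b"  orig:{}
  [0..1]=∅  "ca"
  [1..2]={B}  "ab"
  [0..2]={S}  "cab"

Original NTs in T[0,2] deriving "cab": ["S"]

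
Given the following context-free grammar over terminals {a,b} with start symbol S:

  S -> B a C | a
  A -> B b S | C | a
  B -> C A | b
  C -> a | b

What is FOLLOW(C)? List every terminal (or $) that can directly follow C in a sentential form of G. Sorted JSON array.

Compute FIRST by fixpoint:
[1]
  A via A→a: +{a}
  B via B→b: +{b}
  C via C→a: +{a}
  C via C→b: +{b}
  S via S→B a C: +{b}
  S via S→a: +{a}
  FIRST(S)={a,b}  FIRST(A)={a}  FIRST(B)={b}  FIRST(C)={a,b}
[2]
  A via A→B b S: +{b}
  B via B→C A: +{a}
  FIRST(S)={a,b}  FIRST(A)={a,b}  FIRST(B)={a,b}  FIRST(C)={a,b}
[3] (no change)
  FIRST(S)={a,b}  FIRST(A)={a,b}  FIRST(B)={a,b}  FIRST(C)={a,b}

FOLLOW iteration:
seed FOLLOW(S) with $
[1]
  A→B b S: FOLLOW(B) ⊇ FIRST(b) = {b}; new: +{b}
  B→C A: FOLLOW(C) ⊇ FIRST(A) = {a,b}; new: +{a,b}
  B→C A: FOLLOW(A) ⊇ FOLLOW(B) ⊇ {b}; new: +{b}
  S→B a C: FOLLOW(B) ⊇ FIRST(a) = {a}; new: +{a}
  S→B a C: FOLLOW(C) ⊇ FOLLOW(S) ⊇ {$}; new: +{$}
  FOLLOW[S]={$}  FOLLOW[A]={b}  FOLLOW[B]={a,b}  FOLLOW[C]={$,a,b}
[2]
  A→B b S: FOLLOW(S) ⊇ FOLLOW(A) ⊇ {b}; new: +{b}
  B→C A: FOLLOW(A) ⊇ FOLLOW(B) ⊇ {a,b}; new: +{a}
  FOLLOW[S]={$,b}  FOLLOW[A]={a,b}  FOLLOW[B]={a,b}  FOLLOW[C]={$,a,b}
[3]
  A→B b S: FOLLOW(S) ⊇ FOLLOW(A) ⊇ {a,b}; new: +{a}
  FOLLOW[S]={$,a,b}  FOLLOW[A]={a,b}  FOLLOW[B]={a,b}  FOLLOW[C]={$,a,b}
[4] done
  FOLLOW[S]={$,a,b}  FOLLOW[A]={a,b}  FOLLOW[B]={a,b}  FOLLOW[C]={$,a,b}

FOLLOW(C) = ["$", "a", "b"]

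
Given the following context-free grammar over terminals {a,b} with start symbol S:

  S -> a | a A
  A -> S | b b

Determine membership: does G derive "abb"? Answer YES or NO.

Convert to CNF:
  S -> T0 A | a
  A -> T0 A | T1 T1 | a
  T0 -> a
  T1 -> b

CYK fill:
  [0..0]={A,S,T0}  "a"  orig:{A,S}
  [1..1]={T1}  "b"  orig:{}
  [2..2]={T1}  "b"  orig:{}
  [0..1]=∅  "ab"
  [1..2]={A}  "bb"
  [0..2]={A,S}  "abb"

S ∈ T[0,2] ⇒ YES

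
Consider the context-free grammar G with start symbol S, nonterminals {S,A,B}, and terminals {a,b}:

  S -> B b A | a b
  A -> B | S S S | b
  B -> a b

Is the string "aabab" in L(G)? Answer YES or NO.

Convert to CNF:
  S -> B X3 | T0 T1
  A -> S X2 | T0 T1 | b
  B -> T0 T1
  T0 -> a
  T1 -> b
  X2 -> S S
  X3 -> T1 A

CYK table (by increasing span):
  T[0,0] 'a' = {T0}  orig:{}
  T[1,1] 'a' = {T0}  orig:{}
  T[2,2] 'b' = {A,T1}  orig:{A}
  T[3,3] 'a' = {T0}  orig:{}
  T[4,4] 'b' = {A,T1}  orig:{A}
  T[0,1] 'aa' = ∅
  T[1,2] 'ab' = {A,B,S}
  T[2,3] 'ba' = ∅
  T[3,4] 'ab' = {A,B,S}
  T[0,2] 'aab' = ∅
  T[1,3] 'aba' = ∅
  T[2,4] 'bab' = {X3}  orig:{}
  T[0,3] 'aaba' = ∅
  T[1,4] 'abab' = {X2}  orig:{}
  T[0,4] 'aabab' = ∅

S ∉ T[0,4] ⇒ NO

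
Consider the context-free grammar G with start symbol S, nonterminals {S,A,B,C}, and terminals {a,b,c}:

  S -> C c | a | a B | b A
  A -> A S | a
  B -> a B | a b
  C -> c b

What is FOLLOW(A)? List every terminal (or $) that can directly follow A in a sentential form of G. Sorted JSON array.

FIRST iteration:
pass 1:
  A via A→a: +{a}
  B via B→a B: +{a}
  C via C→c b: +{c}
  S via S→C c: +{c}
  S via S→a: +{a}
  S via S→b A: +{b}
  S: {a,b,c}  A: {a}  B: {a}  C: {c}
pass 2: done
  S: {a,b,c}  A: {a}  B: {a}  C: {c}

Compute FOLLOW by fixpoint:
seed FOLLOW(S) with $
pass 1:
  A→A S: FOLLOW(A) ⊇ FIRST(S) = {a,b,c}; new: +{a,b,c}
  A→A S: FOLLOW(S) ⊇ FOLLOW(A) ⊇ {a,b,c}; new: +{a,b,c}
  S→C c: FOLLOW(C) ⊇ FIRST(c) = {c}; new: +{c}
  S→a B: FOLLOW(B) ⊇ FOLLOW(S) ⊇ {$,a,b,c}; new: +{$,a,b,c}
  S→b A: FOLLOW(A) ⊇ FOLLOW(S) ⊇ {$,a,b,c}; new: +{$}
  FOLLOW[S]={$,a,b,c}  FOLLOW[A]={$,a,b,c}  FOLLOW[B]={$,a,b,c}  FOLLOW[C]={c}
pass 2: (no change)
  FOLLOW[S]={$,a,b,c}  FOLLOW[A]={$,a,b,c}  FOLLOW[B]={$,a,b,c}  FOLLOW[C]={c}

FOLLOW(A) = ["$", "a", "b", "c"]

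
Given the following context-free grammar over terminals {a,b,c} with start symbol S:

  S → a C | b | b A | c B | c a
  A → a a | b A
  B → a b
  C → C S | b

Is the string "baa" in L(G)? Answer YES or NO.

Convert to CNF:
  S -> T0 C | T1 A | T2 B | T2 T0 | b
  A -> T0 T0 | T1 A
  B -> T0 T1
  C -> C S | b
  T0 -> a
  T1 -> b
  T2 -> c

CYK fill:
  T[0,0] 'b' = {C,S,T1}  orig:{C,S}
  T[1,1] 'a' = {T0}  orig:{}
  T[2,2] 'a' = {T0}  orig:{}
  T[0,1] 'ba' = ∅
  T[1,2] 'aa' = {A}
  T[0,2] 'baa' = {A,S}

S ∈ T[0,2] ⇒ YES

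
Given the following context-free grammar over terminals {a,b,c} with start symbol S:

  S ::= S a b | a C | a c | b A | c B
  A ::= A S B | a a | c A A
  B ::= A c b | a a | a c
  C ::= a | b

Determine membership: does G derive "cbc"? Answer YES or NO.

Convert to CNF:
  S -> S X6 | T0 C | T0 T1 | T1 B | T2 A
  A -> A X3 | T0 T0 | T1 X4
  B -> A X5 | T0 T0 | T0 T1
  C -> a | b
  T0 -> a
  T1 -> c
  T2 -> b
  X3 -> S B
  X4 -> A A
  X5 -> T1 T2
  X6 -> T0 T2

CYK table (by increasing span):
  [0..0]={T1}  "c"  orig:{}
  [1..1]={C,T2}  "b"  orig:{C}
  [2..2]={T1}  "c"  orig:{}
  [0..1]={X5}  "cb"  orig:{}
  [1..2]=∅  "bc"
  [0..2]=∅  "cbc"

S ∉ T[0,2] ⇒ NO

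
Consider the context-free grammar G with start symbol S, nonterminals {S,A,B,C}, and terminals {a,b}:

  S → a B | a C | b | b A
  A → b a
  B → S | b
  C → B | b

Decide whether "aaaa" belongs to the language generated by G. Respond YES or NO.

Convert to CNF:
  S -> T0 A | T1 B | T1 C | b
  A -> T0 T1
  B -> T0 A | T1 B | T1 C | b
  C -> T0 A | T1 B | T1 C | b
  T0 -> b
  T1 -> a

Fill CYK table bottom-up:
  T[0,0] 'a' = {T1}  orig:{}
  T[1,1] 'a' = {T1}  orig:{}
  T[2,2] 'a' = {T1}  orig:{}
  T[3,3] 'a' = {T1}  orig:{}
  T[0,1] 'aa' = ∅
  T[1,2] 'aa' = ∅
  T[2,3] 'aa' = ∅
  T[0,2] 'aaa' = ∅
  T[1,3] 'aaa' = ∅
  T[0,3] 'aaaa' = ∅

S ∉ T[0,3] ⇒ NO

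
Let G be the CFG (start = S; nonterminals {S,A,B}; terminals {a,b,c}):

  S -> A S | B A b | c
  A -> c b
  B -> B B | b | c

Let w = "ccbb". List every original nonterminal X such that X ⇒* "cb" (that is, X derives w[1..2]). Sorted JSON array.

CNF form of G:
  S -> A S | B X2 | c
  A -> T0 T1
  B -> B B | b | c
  T0 -> c
  T1 -> b
  X2 -> A T1

CYK fill, restricted to cells inside w[1..2]:
  cell(1,1) c: {B,S,T0}  orig:{B,S}
  cell(2,2) b: {B,T1}  orig:{B}
  cell(1,2) cb: {A,B}

Original NTs in T[1,2] deriving "cb": ["A", "B"]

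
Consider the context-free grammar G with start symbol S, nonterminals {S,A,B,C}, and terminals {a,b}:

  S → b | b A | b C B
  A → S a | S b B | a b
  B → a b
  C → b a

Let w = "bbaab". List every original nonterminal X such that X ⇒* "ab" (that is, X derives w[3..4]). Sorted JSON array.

CNF form of G:
  S -> T1 A | T1 X3 | b
  A -> S T0 | S X2 | T0 T1
  B -> T0 T1
  C -> T1 T0
  T0 -> a
  T1 -> b
  X2 -> T1 B
  X3 -> C B

CYK table (by increasing span) (cells [i..j] with 3 ≤ i ≤ j ≤ 4 only):
  T[3,3] 'a' = {T0}  orig:{}
  T[4,4] 'b' = {S,T1}  orig:{S}
  T[3,4] 'ab' = {A,B}

Original NTs in T[3,4] deriving "ab": ["A", "B"]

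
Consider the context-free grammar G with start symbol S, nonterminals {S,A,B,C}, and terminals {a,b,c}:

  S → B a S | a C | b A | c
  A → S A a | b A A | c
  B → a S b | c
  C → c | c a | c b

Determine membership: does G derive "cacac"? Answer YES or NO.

Convert to CNF:
  S -> B X6 | T0 C | T1 A | c
  A -> S X3 | T1 X4 | c
  B -> T0 X5 | c
  C -> T2 T0 | T2 T1 | c
  T0 -> a
  T1 -> b
  T2 -> c
  X3 -> A T0
  X4 -> A A
  X5 -> S T1
  X6 -> T0 S

CYK table (by increasing span):
  cell(0,0) c: {A,B,C,S,T2}  orig:{A,B,C,S}
  cell(1,1) a: {T0}  orig:{}
  cell(2,2) c: {A,B,C,S,T2}  orig:{A,B,C,S}
  cell(3,3) a: {T0}  orig:{}
  cell(4,4) c: {A,B,C,S,T2}  orig:{A,B,C,S}
  cell(0,1) ca: {C,X3}  orig:{C}
  cell(1,2) ac: {S,X6}  orig:{S}
  cell(2,3) ca: {C,X3}  orig:{C}
  cell(3,4) ac: {S,X6}  orig:{S}
  cell(0,2) cac: {S}
  cell(1,3) aca: {S}
  cell(2,4) cac: {S}
  cell(0,3) caca: ∅
  cell(1,4) acac: {X6}  orig:{}
  cell(0,4) cacac: {S}

S ∈ T[0,4] ⇒ YES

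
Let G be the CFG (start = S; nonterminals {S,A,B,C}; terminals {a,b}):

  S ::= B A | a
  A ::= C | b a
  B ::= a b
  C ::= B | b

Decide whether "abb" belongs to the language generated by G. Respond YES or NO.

CNF form of G:
  S -> B A | a
  A -> T0 T1 | T1 T0 | b
  B -> T0 T1
  C -> T0 T1 | b
  T0 -> a
  T1 -> b

CYK fill:
  cell(0,0) a: {S,T0}  orig:{S}
  cell(1,1) b: {A,C,T1}  orig:{A,C}
  cell(2,2) b: {A,C,T1}  orig:{A,C}
  cell(0,1) ab: {A,B,C}
  cell(1,2) bb: ∅
  cell(0,2) abb: {S}

S ∈ T[0,2] ⇒ YES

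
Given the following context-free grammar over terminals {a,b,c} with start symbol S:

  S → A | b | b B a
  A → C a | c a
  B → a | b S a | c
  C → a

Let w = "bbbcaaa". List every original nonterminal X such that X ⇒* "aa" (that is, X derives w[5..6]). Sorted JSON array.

CNF form of G:
  S -> C T0 | T1 T0 | T2 X4 | b
  A -> C T0 | T1 T0
  B -> T2 X3 | a | c
  C -> a
  T0 -> a
  T1 -> c
  T2 -> b
  X3 -> S T0
  X4 -> B T0

CYK table (by increasing span) (cells [i..j] with 5 ≤ i ≤ j ≤ 6 only):
  [5..5]={B,C,T0}  "a"  orig:{B,C}
  [6..6]={B,C,T0}  "a"  orig:{B,C}
  [5..6]={A,S,X4}  "aa"  orig:{A,S}

Original NTs in T[5,6] deriving "aa": ["A", "S"]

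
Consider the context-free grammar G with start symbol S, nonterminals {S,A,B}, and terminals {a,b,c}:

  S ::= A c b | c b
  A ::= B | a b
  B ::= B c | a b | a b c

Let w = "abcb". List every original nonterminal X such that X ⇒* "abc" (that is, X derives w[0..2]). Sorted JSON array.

Convert to CNF:
  S -> A X5 | T0 T2
  A -> B T0 | T1 T2 | T1 X3
  B -> B T0 | T1 T2 | T1 X4
  T0 -> c
  T1 -> a
  T2 -> b
  X3 -> T2 T0
  X4 -> T2 T0
  X5 -> T0 T2

CYK fill — only the sub-triangle for w[0..2]:
  cell(0,0) a: {T1}  orig:{}
  cell(1,1) b: {T2}  orig:{}
  cell(2,2) c: {T0}  orig:{}
  cell(0,1) ab: {A,B}
  cell(1,2) bc: {X3,X4}  orig:{}
  cell(0,2) abc: {A,B}

Original NTs in T[0,2] deriving "abc": ["A", "B"]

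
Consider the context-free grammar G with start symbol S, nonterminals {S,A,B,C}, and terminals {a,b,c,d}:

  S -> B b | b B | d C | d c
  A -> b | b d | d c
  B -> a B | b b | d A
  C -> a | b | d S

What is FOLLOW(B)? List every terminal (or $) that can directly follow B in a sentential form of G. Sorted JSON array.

Compute FIRST by fixpoint:
round 1:
  A via A→b: +{b}
  A via A→d c: +{d}
  B via B→a B: +{a}
  B via B→b b: +{b}
  B via B→d A: +{d}
  C via C→a: +{a}
  C via C→b: +{b}
  C via C→d S: +{d}
  S via S→B b: +{a,b,d}
  S: {a,b,d}  A: {b,d}  B: {a,b,d}  C: {a,b,d}
round 2: (stable)
  S: {a,b,d}  A: {b,d}  B: {a,b,d}  C: {a,b,d}

FOLLOW iteration:
initialize: $ ∈ FOLLOW(S)
pass 1:
  S→B b: FOLLOW(B) ⊇ FIRST(b) = {b}; new: +{b}
  S→b B: FOLLOW(B) ⊇ FOLLOW(S) ⊇ {$}; new: +{$}
  S→d C: FOLLOW(C) ⊇ FOLLOW(S) ⊇ {$}; new: +{$}
  FOLLOW(S)={$}  FOLLOW(A)={}  FOLLOW(B)={$,b}  FOLLOW(C)={$}
pass 2:
  B→d A: FOLLOW(A) ⊇ FOLLOW(B) ⊇ {$,b}; new: +{$,b}
  FOLLOW(S)={$}  FOLLOW(A)={$,b}  FOLLOW(B)={$,b}  FOLLOW(C)={$}
pass 3: (no change)
  FOLLOW(S)={$}  FOLLOW(A)={$,b}  FOLLOW(B)={$,b}  FOLLOW(C)={$}

FOLLOW(B) = ["$", "b"]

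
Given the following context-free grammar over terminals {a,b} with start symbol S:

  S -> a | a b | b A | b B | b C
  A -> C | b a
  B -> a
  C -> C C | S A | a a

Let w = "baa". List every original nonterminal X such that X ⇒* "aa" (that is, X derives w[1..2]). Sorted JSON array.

Convert to CNF:
  S -> T0 T1 | T1 A | T1 B | T1 C | a
  A -> C C | S A | T0 T0 | T1 T0
  B -> a
  C -> C C | S A | T0 T0
  T0 -> a
  T1 -> b

Fill CYK table bottom-up (cells [i..j] with 1 ≤ i ≤ j ≤ 2 only):
  T[1,1] 'a' = {B,S,T0}  orig:{B,S}
  T[2,2] 'a' = {B,S,T0}  orig:{B,S}
  T[1,2] 'aa' = {A,C}

Original NTs in T[1,2] deriving "aa": ["A", "C"]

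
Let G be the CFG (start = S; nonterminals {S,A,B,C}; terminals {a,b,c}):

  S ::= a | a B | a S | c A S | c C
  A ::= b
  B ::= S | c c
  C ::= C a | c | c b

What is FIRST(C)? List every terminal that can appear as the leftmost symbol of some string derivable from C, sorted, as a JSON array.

Compute FIRST by fixpoint:
iter 1:
  A via A→b: +{b}
  B via B→c c: +{c}
  C via C→c: +{c}
  S via S→a: +{a}
  S via S→c A S: +{c}
  FIRST[S]={a,c}  FIRST[A]={b}  FIRST[B]={c}  FIRST[C]={c}
iter 2:
  B via B→S: +{a}
  FIRST[S]={a,c}  FIRST[A]={b}  FIRST[B]={a,c}  FIRST[C]={c}
iter 3: — fixpoint
  FIRST[S]={a,c}  FIRST[A]={b}  FIRST[B]={a,c}  FIRST[C]={c}

FIRST(C) = ["c"]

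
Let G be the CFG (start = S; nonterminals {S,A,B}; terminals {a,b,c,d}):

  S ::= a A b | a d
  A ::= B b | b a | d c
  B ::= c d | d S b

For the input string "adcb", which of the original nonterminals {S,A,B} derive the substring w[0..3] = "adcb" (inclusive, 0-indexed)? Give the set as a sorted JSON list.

Convert to CNF:
  S -> T1 T2 | T1 X5
  A -> B T0 | T0 T1 | T2 T3
  B -> T2 X4 | T3 T2
  T0 -> b
  T1 -> a
  T2 -> d
  T3 -> c
  X4 -> S T0
  X5 -> A T0

CYK table (by increasing span), restricted to cells inside w[0..3]:
  cell(0,0) a: {T1}  orig:{}
  cell(1,1) d: {T2}  orig:{}
  cell(2,2) c: {T3}  orig:{}
  cell(3,3) b: {T0}  orig:{}
  cell(0,1) ad: {S}
  cell(1,2) dc: {A}
  cell(2,3) cb: ∅
  cell(0,2) adc: ∅
  cell(1,3) dcb: {X5}  orig:{}
  cell(0,3) adcb: {S}

Original NTs in T[0,3] deriving "adcb": ["S"]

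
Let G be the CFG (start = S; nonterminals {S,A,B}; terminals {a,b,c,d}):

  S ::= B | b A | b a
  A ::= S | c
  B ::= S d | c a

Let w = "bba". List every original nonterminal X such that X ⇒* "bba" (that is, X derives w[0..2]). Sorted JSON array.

CNF form of G:
  S -> S T0 | T1 A | T1 T2 | T3 T2
  A -> S T0 | T1 A | T1 T2 | T3 T2 | c
  B -> S T0 | T3 T2
  T0 -> d
  T1 -> b
  T2 -> a
  T3 -> c

CYK table (by increasing span) (cells [i..j] with 0 ≤ i ≤ j ≤ 2 only):
  T[0,0] 'b' = {T1}  orig:{}
  T[1,1] 'b' = {T1}  orig:{}
  T[2,2] 'a' = {T2}  orig:{}
  T[0,1] 'bb' = ∅
  T[1,2] 'ba' = {A,S}
  T[0,2] 'bba' = {A,S}

Original NTs in T[0,2] deriving "bba": ["A", "S"]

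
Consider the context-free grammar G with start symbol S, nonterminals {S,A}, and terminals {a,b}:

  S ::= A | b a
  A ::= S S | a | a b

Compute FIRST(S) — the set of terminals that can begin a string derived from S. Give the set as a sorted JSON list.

FIRST iteration:
round 1:
  A via A→a: +{a}
  S via S→A: +{a}
  S via S→b a: +{b}
  S: {a,b}  A: {a}
round 2:
  A via A→S S: +{b}
  S: {a,b}  A: {a,b}
round 3: (no change)
  S: {a,b}  A: {a,b}

FIRST(S) = ["a", "b"]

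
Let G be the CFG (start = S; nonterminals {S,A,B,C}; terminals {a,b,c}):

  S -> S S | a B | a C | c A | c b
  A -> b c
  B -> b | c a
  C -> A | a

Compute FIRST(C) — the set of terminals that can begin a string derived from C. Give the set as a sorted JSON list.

FIRST iteration:
[1]
  A via A→b c: +{b}
  B via B→b: +{b}
  B via B→c a: +{c}
  C via C→A: +{b}
  C via C→a: +{a}
  S via S→a B: +{a}
  S via S→c A: +{c}
  FIRST[S]={a,c}  FIRST[A]={b}  FIRST[B]={b,c}  FIRST[C]={a,b}
[2] — fixpoint
  FIRST[S]={a,c}  FIRST[A]={b}  FIRST[B]={b,c}  FIRST[C]={a,b}

FIRST(C) = ["a", "b"]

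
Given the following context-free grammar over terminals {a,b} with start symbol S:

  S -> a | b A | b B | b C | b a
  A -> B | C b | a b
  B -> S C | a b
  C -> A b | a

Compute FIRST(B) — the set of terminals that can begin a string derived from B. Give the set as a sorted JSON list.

FIRST sets, iterate to fixpoint:
[1]
  A via A→a b: +{a}
  B via B→a b: +{a}
  C via C→A b: +{a}
  S via S→a: +{a}
  S via S→b A: +{b}
  FIRST(S)={a,b}  FIRST(A)={a}  FIRST(B)={a}  FIRST(C)={a}
[2]
  B via B→S C: +{b}
  FIRST(S)={a,b}  FIRST(A)={a}  FIRST(B)={a,b}  FIRST(C)={a}
[3]
  A via A→B: +{b}
  C via C→A b: +{b}
  FIRST(S)={a,b}  FIRST(A)={a,b}  FIRST(B)={a,b}  FIRST(C)={a,b}
[4] (stable)
  FIRST(S)={a,b}  FIRST(A)={a,b}  FIRST(B)={a,b}  FIRST(C)={a,b}

FIRST(B) = ["a", "b"]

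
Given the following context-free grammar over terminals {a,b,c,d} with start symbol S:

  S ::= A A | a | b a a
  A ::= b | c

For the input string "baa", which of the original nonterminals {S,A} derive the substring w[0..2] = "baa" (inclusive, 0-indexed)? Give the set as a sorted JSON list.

CNF form of G:
  S -> A A | T0 X2 | a
  A -> b | c
  T0 -> b
  T1 -> a
  X2 -> T1 T1

CYK fill — only the sub-triangle for w[0..2]:
  cell(0,0) b: {A,T0}  orig:{A}
  cell(1,1) a: {S,T1}  orig:{S}
  cell(2,2) a: {S,T1}  orig:{S}
  cell(0,1) ba: ∅
  cell(1,2) aa: {X2}  orig:{}
  cell(0,2) baa: {S}

Original NTs in T[0,2] deriving "baa": ["S"]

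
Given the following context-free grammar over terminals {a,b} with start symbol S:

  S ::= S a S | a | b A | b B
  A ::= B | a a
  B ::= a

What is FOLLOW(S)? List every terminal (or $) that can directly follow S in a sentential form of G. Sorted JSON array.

FIRST iteration:
iter 1:
  A via A→a a: +{a}
  B via B→a: +{a}
  S via S→a: +{a}
  S via S→b A: +{b}
  FIRST(S)={a,b}  FIRST(A)={a}  FIRST(B)={a}
iter 2: (no change)
  FIRST(S)={a,b}  FIRST(A)={a}  FIRST(B)={a}

Compute FOLLOW by fixpoint:
FOLLOW(S) := {$}
iter 1:
  S→S a S: FOLLOW(S) ⊇ FIRST(a) = {a}; new: +{a}
  S→b A: FOLLOW(A) ⊇ FOLLOW(S) ⊇ {$,a}; new: +{$,a}
  S→b B: FOLLOW(B) ⊇ FOLLOW(S) ⊇ {$,a}; new: +{$,a}
  FOLLOW(S)={$,a}  FOLLOW(A)={$,a}  FOLLOW(B)={$,a}
iter 2: (stable)
  FOLLOW(S)={$,a}  FOLLOW(A)={$,a}  FOLLOW(B)={$,a}

FOLLOW(S) = ["$", "a"]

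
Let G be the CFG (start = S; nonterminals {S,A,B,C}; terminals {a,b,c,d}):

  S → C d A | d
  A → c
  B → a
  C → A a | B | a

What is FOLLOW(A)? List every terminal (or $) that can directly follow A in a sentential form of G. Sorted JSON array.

FIRST iteration:
iter 1:
  A via A→c: +{c}
  B via B→a: +{a}
  C via C→A a: +{c}
  C via C→B: +{a}
  S via S→C d A: +{a,c}
  S via S→d: +{d}
  FIRST(S)={a,c,d}  FIRST(A)={c}  FIRST(B)={a}  FIRST(C)={a,c}
iter 2: (no change)
  FIRST(S)={a,c,d}  FIRST(A)={c}  FIRST(B)={a}  FIRST(C)={a,c}

FOLLOW sets:
FOLLOW(S) := {$}
iter 1:
  C→A a: FOLLOW(A) ⊇ FIRST(a) = {a}; new: +{a}
  S→C d A: FOLLOW(C) ⊇ FIRST(d) = {d}; new: +{d}
  S→C d A: FOLLOW(A) ⊇ FOLLOW(S) ⊇ {$}; new: +{$}
  FOLLOW[S]={$}  FOLLOW[A]={$,a}  FOLLOW[B]={}  FOLLOW[C]={d}
iter 2:
  C→B: FOLLOW(B) ⊇ FOLLOW(C) ⊇ {d}; new: +{d}
  FOLLOW[S]={$}  FOLLOW[A]={$,a}  FOLLOW[B]={d}  FOLLOW[C]={d}
iter 3: done
  FOLLOW[S]={$}  FOLLOW[A]={$,a}  FOLLOW[B]={d}  FOLLOW[C]={d}

FOLLOW(A) = ["$", "a"]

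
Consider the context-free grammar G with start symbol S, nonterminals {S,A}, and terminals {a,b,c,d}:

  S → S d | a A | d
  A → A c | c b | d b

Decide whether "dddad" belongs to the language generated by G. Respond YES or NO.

Convert to CNF:
  S -> S T2 | T3 A | d
  A -> A T0 | T0 T1 | T2 T1
  T0 -> c
  T1 -> b
  T2 -> d
  T3 -> a

Fill CYK table bottom-up:
  T[0,0] 'd' = {S,T2}  orig:{S}
  T[1,1] 'd' = {S,T2}  orig:{S}
  T[2,2] 'd' = {S,T2}  orig:{S}
  T[3,3] 'a' = {T3}  orig:{}
  T[4,4] 'd' = {S,T2}  orig:{S}
  T[0,1] 'dd' = {S}
  T[1,2] 'dd' = {S}
  T[2,3] 'da' = ∅
  T[3,4] 'ad' = ∅
  T[0,2] 'ddd' = {S}
  T[1,3] 'dda' = ∅
  T[2,4] 'dad' = ∅
  T[0,3] 'ddda' = ∅
  T[1,4] 'ddad' = ∅
  T[0,4] 'dddad' = ∅

S ∉ T[0,4] ⇒ NO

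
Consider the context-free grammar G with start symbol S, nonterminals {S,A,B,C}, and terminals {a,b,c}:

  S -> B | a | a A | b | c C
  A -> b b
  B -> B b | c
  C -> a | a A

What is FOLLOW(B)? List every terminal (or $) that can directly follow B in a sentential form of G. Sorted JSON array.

FIRST sets, iterate to fixpoint:
[1]
  A via A→b b: +{b}
  B via B→c: +{c}
  C via C→a: +{a}
  S via S→B: +{c}
  S via S→a: +{a}
  S via S→b: +{b}
  FIRST[S]={a,b,c}  FIRST[A]={b}  FIRST[B]={c}  FIRST[C]={a}
[2] — fixpoint
  FIRST[S]={a,b,c}  FIRST[A]={b}  FIRST[B]={c}  FIRST[C]={a}

FOLLOW sets:
initialize: $ ∈ FOLLOW(S)
round 1:
  B→B b: FOLLOW(B) ⊇ FIRST(b) = {b}; new: +{b}
  S→B: FOLLOW(B) ⊇ FOLLOW(S) ⊇ {$}; new: +{$}
  S→a A: FOLLOW(A) ⊇ FOLLOW(S) ⊇ {$}; new: +{$}
  S→c C: FOLLOW(C) ⊇ FOLLOW(S) ⊇ {$}; new: +{$}
  FOLLOW(S)={$}  FOLLOW(A)={$}  FOLLOW(B)={$,b}  FOLLOW(C)={$}
round 2: (stable)
  FOLLOW(S)={$}  FOLLOW(A)={$}  FOLLOW(B)={$,b}  FOLLOW(C)={$}

FOLLOW(B) = ["$", "b"]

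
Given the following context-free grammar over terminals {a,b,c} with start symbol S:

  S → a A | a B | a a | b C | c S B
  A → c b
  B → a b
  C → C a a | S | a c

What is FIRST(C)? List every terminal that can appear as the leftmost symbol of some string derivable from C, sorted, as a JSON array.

Compute FIRST by fixpoint:
[1]
  A via A→c b: +{c}
  B via B→a b: +{a}
  C via C→a c: +{a}
  S via S→a A: +{a}
  S via S→b C: +{b}
  S via S→c S B: +{c}
  FIRST(S)={a,b,c}  FIRST(A)={c}  FIRST(B)={a}  FIRST(C)={a}
[2]
  C via C→S: +{b,c}
  FIRST(S)={a,b,c}  FIRST(A)={c}  FIRST(B)={a}  FIRST(C)={a,b,c}
[3] (no change)
  FIRST(S)={a,b,c}  FIRST(A)={c}  FIRST(B)={a}  FIRST(C)={a,b,c}

FIRST(C) = ["a", "b", "c"]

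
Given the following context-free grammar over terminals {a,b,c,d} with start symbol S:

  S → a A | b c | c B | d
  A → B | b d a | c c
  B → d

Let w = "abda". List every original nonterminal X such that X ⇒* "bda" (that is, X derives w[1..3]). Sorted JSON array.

Convert to CNF:
  S -> T0 T3 | T2 A | T3 B | d
  A -> T0 X4 | T3 T3 | d
  B -> d
  T0 -> b
  T1 -> d
  T2 -> a
  T3 -> c
  X4 -> T1 T2

CYK table (by increasing span) — only the sub-triangle for w[1..3]:
  cell(1,1) b: {T0}  orig:{}
  cell(2,2) d: {A,B,S,T1}  orig:{A,B,S}
  cell(3,3) a: {T2}  orig:{}
  cell(1,2) bd: ∅
  cell(2,3) da: {X4}  orig:{}
  cell(1,3) bda: {A}

Original NTs in T[1,3] deriving "bda": ["A"]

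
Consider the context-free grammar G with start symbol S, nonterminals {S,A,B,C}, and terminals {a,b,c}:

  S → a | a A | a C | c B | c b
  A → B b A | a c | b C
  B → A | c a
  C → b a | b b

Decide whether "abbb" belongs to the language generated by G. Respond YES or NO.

CNF form of G:
  S -> T1 A | T1 C | T2 B | T2 T0 | a
  A -> B X3 | T0 C | T1 T2
  B -> B X4 | T0 C | T1 T2 | T2 T1
  C -> T0 T0 | T0 T1
  T0 -> b
  T1 -> a
  T2 -> c
  X3 -> T0 A
  X4 -> T0 A

CYK table (by increasing span):
  cell(0,0) a: {S,T1}  orig:{S}
  cell(1,1) b: {T0}  orig:{}
  cell(2,2) b: {T0}  orig:{}
  cell(3,3) b: {T0}  orig:{}
  cell(0,1) ab: ∅
  cell(1,2) bb: {C}
  cell(2,3) bb: {C}
  cell(0,2) abb: {S}
  cell(1,3) bbb: {A,B}
  cell(0,3) abbb: {S}

S ∈ T[0,3] ⇒ YES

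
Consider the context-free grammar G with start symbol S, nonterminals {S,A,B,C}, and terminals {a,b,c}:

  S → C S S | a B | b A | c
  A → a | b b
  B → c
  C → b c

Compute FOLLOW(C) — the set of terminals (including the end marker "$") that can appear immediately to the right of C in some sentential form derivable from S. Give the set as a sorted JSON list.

FIRST iteration:
round 1:
  A via A→a: +{a}
  A via A→b b: +{b}
  B via B→c: +{c}
  C via C→b c: +{b}
  S via S→C S S: +{b}
  S via S→a B: +{a}
  S via S→c: +{c}
  FIRST(S)={a,b,c}  FIRST(A)={a,b}  FIRST(B)={c}  FIRST(C)={b}
round 2: (no change)
  FIRST(S)={a,b,c}  FIRST(A)={a,b}  FIRST(B)={c}  FIRST(C)={b}

FOLLOW sets:
seed FOLLOW(S) with $
[1]
  S→C S S: FOLLOW(C) ⊇ FIRST(S) = {a,b,c}; new: +{a,b,c}
  S→C S S: FOLLOW(S) ⊇ FIRST(S) = {a,b,c}; new: +{a,b,c}
  S→a B: FOLLOW(B) ⊇ FOLLOW(S) ⊇ {$,a,b,c}; new: +{$,a,b,c}
  S→b A: FOLLOW(A) ⊇ FOLLOW(S) ⊇ {$,a,b,c}; new: +{$,a,b,c}
  S: {$,a,b,c}  A: {$,a,b,c}  B: {$,a,b,c}  C: {a,b,c}
[2] (stable)
  S: {$,a,b,c}  A: {$,a,b,c}  B: {$,a,b,c}  C: {a,b,c}

FOLLOW(C) = ["a", "b", "c"]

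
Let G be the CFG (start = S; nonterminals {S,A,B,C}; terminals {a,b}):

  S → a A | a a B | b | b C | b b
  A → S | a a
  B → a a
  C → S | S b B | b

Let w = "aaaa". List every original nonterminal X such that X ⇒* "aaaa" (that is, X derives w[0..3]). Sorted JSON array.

CNF form of G:
  S -> T0 A | T0 X5 | T1 C | T1 T1 | b
  A -> T0 A | T0 T0 | T0 X2 | T1 C | T1 T1 | b
  B -> T0 T0
  C -> S X3 | T0 A | T0 X4 | T1 C | T1 T1 | b
  T0 -> a
  T1 -> b
  X2 -> T0 B
  X3 -> T1 B
  X4 -> T0 B
  X5 -> T0 B

CYK table (by increasing span), restricted to cells inside w[0..3]:
  T[0,0] 'a' = {T0}  orig:{}
  T[1,1] 'a' = {T0}  orig:{}
  T[2,2] 'a' = {T0}  orig:{}
  T[3,3] 'a' = {T0}  orig:{}
  T[0,1] 'aa' = {A,B}
  T[1,2] 'aa' = {A,B}
  T[2,3] 'aa' = {A,B}
  T[0,2] 'aaa' = {A,C,S,X2,X4,X5}  orig:{A,C,S}
  T[1,3] 'aaa' = {A,C,S,X2,X4,X5}  orig:{A,C,S}
  T[0,3] 'aaaa' = {A,C,S}

Original NTs in T[0,3] deriving "aaaa": ["A", "C", "S"]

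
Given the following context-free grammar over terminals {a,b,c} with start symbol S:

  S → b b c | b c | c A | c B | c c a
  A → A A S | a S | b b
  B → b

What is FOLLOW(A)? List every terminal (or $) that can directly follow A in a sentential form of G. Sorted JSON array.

FIRST iteration:
iter 1:
  A via A→a S: +{a}
  A via A→b b: +{b}
  B via B→b: +{b}
  S via S→b b c: +{b}
  S via S→c A: +{c}
  FIRST(S)={b,c}  FIRST(A)={a,b}  FIRST(B)={b}
iter 2: (stable)
  FIRST(S)={b,c}  FIRST(A)={a,b}  FIRST(B)={b}

Compute FOLLOW by fixpoint:
seed FOLLOW(S) with $
[1]
  A→A A S: FOLLOW(A) ⊇ FIRST(A) = {a,b}; new: +{a,b}
  A→A A S: FOLLOW(A) ⊇ FIRST(S) = {b,c}; new: +{c}
  A→A A S: FOLLOW(S) ⊇ FOLLOW(A) ⊇ {a,b,c}; new: +{a,b,c}
  S→c A: FOLLOW(A) ⊇ FOLLOW(S) ⊇ {$,a,b,c}; new: +{$}
  S→c B: FOLLOW(B) ⊇ FOLLOW(S) ⊇ {$,a,b,c}; new: +{$,a,b,c}
  S: {$,a,b,c}  A: {$,a,b,c}  B: {$,a,b,c}
[2] done
  S: {$,a,b,c}  A: {$,a,b,c}  B: {$,a,b,c}

FOLLOW(A) = ["$", "a", "b", "c"]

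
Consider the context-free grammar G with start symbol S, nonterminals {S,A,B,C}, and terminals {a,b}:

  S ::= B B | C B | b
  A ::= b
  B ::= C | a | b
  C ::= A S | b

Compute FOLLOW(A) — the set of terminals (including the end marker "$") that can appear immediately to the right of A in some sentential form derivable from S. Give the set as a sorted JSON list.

FIRST sets, iterate to fixpoint:
[1]
  A via A→b: +{b}
  B via B→a: +{a}
  B via B→b: +{b}
  C via C→A S: +{b}
  S via S→B B: +{a,b}
  S: {a,b}  A: {b}  B: {a,b}  C: {b}
[2] — fixpoint
  S: {a,b}  A: {b}  B: {a,b}  C: {b}

FOLLOW iteration:
seed FOLLOW(S) with $
pass 1:
  C→A S: FOLLOW(A) ⊇ FIRST(S) = {a,b}; new: +{a,b}
  S→B B: FOLLOW(B) ⊇ FIRST(B) = {a,b}; new: +{a,b}
  S→B B: FOLLOW(B) ⊇ FOLLOW(S) ⊇ {$}; new: +{$}
  S→C B: FOLLOW(C) ⊇ FIRST(B) = {a,b}; new: +{a,b}
  S: {$}  A: {a,b}  B: {$,a,b}  C: {a,b}
pass 2:
  B→C: FOLLOW(C) ⊇ FOLLOW(B) ⊇ {$,a,b}; new: +{$}
  C→A S: FOLLOW(S) ⊇ FOLLOW(C) ⊇ {$,a,b}; new: +{a,b}
  S: {$,a,b}  A: {a,b}  B: {$,a,b}  C: {$,a,b}
pass 3: done
  S: {$,a,b}  A: {a,b}  B: {$,a,b}  C: {$,a,b}

FOLLOW(A) = ["a", "b"]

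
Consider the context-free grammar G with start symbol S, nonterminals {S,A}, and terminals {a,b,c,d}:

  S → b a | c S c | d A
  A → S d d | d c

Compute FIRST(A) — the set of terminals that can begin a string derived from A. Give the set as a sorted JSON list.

Compute FIRST by fixpoint:
iter 1:
  A via A→d c: +{d}
  S via S→b a: +{b}
  S via S→c S c: +{c}
  S via S→d A: +{d}
  S: {b,c,d}  A: {d}
iter 2:
  A via A→S d d: +{b,c}
  S: {b,c,d}  A: {b,c,d}
iter 3: (stable)
  S: {b,c,d}  A: {b,c,d}

FIRST(A) = ["b", "c", "d"]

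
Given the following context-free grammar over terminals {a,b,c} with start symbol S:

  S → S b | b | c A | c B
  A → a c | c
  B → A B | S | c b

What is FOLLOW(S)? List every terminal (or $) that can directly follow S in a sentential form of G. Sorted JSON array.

FIRST iteration:
round 1:
  A via A→a c: +{a}
  A via A→c: +{c}
  B via B→A B: +{a,c}
  S via S→b: +{b}
  S via S→c A: +{c}
  FIRST(S)={b,c}  FIRST(A)={a,c}  FIRST(B)={a,c}
round 2:
  B via B→S: +{b}
  FIRST(S)={b,c}  FIRST(A)={a,c}  FIRST(B)={a,b,c}
round 3: (stable)
  FIRST(S)={b,c}  FIRST(A)={a,c}  FIRST(B)={a,b,c}

Compute FOLLOW by fixpoint:
FOLLOW(S) := {$}
round 1:
  B→A B: FOLLOW(A) ⊇ FIRST(B) = {a,b,c}; new: +{a,b,c}
  S→S b: FOLLOW(S) ⊇ FIRST(b) = {b}; new: +{b}
  S→c A: FOLLOW(A) ⊇ FOLLOW(S) ⊇ {$,b}; new: +{$}
  S→c B: FOLLOW(B) ⊇ FOLLOW(S) ⊇ {$,b}; new: +{$,b}
  S: {$,b}  A: {$,a,b,c}  B: {$,b}
round 2: (no change)
  S: {$,b}  A: {$,a,b,c}  B: {$,b}

FOLLOW(S) = ["$", "b"]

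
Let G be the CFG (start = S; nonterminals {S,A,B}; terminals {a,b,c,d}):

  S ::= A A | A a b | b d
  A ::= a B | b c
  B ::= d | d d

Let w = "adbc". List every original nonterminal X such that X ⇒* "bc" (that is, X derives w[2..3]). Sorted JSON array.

CNF form of G:
  S -> A A | A X4 | T1 T3
  A -> T0 B | T1 T2
  B -> T3 T3 | d
  T0 -> a
  T1 -> b
  T2 -> c
  T3 -> d
  X4 -> T0 T1

CYK table (by increasing span) (cells [i..j] with 2 ≤ i ≤ j ≤ 3 only):
  [2..2]={T1}  "b"  orig:{}
  [3..3]={T2}  "c"  orig:{}
  [2..3]={A}  "bc"

Original NTs in T[2,3] deriving "bc": ["A"]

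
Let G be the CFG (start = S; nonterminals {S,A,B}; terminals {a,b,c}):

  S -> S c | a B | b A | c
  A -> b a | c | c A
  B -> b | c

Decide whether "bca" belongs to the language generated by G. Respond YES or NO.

CNF form of G:
  S -> S T2 | T0 A | T1 B | c
  A -> T0 T1 | T2 A | c
  B -> b | c
  T0 -> b
  T1 -> a
  T2 -> c

Fill CYK table bottom-up:
  T[0,0] 'b' = {B,T0}  orig:{B}
  T[1,1] 'c' = {A,B,S,T2}  orig:{A,B,S}
  T[2,2] 'a' = {T1}  orig:{}
  T[0,1] 'bc' = {S}
  T[1,2] 'ca' = ∅
  T[0,2] 'bca' = ∅

S ∉ T[0,2] ⇒ NO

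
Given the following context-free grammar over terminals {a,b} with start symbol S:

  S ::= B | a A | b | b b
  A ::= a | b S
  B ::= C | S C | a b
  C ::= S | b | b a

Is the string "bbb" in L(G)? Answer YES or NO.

Convert to CNF:
  S -> S C | T0 T0 | T0 T1 | T1 A | T1 T0 | b
  A -> T0 S | a
  B -> S C | T0 T0 | T0 T1 | T1 A | T1 T0 | b
  C -> S C | T0 T0 | T0 T1 | T1 A | T1 T0 | b
  T0 -> b
  T1 -> a

Fill CYK table bottom-up:
  T[0,0] 'b' = {B,C,S,T0}  orig:{B,C,S}
  T[1,1] 'b' = {B,C,S,T0}  orig:{B,C,S}
  T[2,2] 'b' = {B,C,S,T0}  orig:{B,C,S}
  T[0,1] 'bb' = {A,B,C,S}
  T[1,2] 'bb' = {A,B,C,S}
  T[0,2] 'bbb' = {A,B,C,S}

S ∈ T[0,2] ⇒ YES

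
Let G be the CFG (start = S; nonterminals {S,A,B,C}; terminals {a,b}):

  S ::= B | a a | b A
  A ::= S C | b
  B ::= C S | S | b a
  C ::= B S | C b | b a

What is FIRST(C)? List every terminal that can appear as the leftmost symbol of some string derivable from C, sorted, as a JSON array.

FIRST iteration:
iter 1:
  A via A→b: +{b}
  B via B→b a: +{b}
  C via C→B S: +{b}
  S via S→B: +{b}
  S via S→a a: +{a}
  S: {a,b}  A: {b}  B: {b}  C: {b}
iter 2:
  A via A→S C: +{a}
  B via B→S: +{a}
  C via C→B S: +{a}
  S: {a,b}  A: {a,b}  B: {a,b}  C: {a,b}
iter 3: done
  S: {a,b}  A: {a,b}  B: {a,b}  C: {a,b}

FIRST(C) = ["a", "b"]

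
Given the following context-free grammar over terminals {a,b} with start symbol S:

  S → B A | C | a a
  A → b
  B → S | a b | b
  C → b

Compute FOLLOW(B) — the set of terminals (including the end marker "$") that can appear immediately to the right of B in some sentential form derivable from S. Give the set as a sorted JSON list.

Compute FIRST by fixpoint:
round 1:
  A via A→b: +{b}
  B via B→a b: +{a}
  B via B→b: +{b}
  C via C→b: +{b}
  S via S→B A: +{a,b}
  FIRST[S]={a,b}  FIRST[A]={b}  FIRST[B]={a,b}  FIRST[C]={b}
round 2: (stable)
  FIRST[S]={a,b}  FIRST[A]={b}  FIRST[B]={a,b}  FIRST[C]={b}

FOLLOW sets:
FOLLOW(S) := {$}
[1]
  S→B A: FOLLOW(B) ⊇ FIRST(A) = {b}; new: +{b}
  S→B A: FOLLOW(A) ⊇ FOLLOW(S) ⊇ {$}; new: +{$}
  S→C: FOLLOW(C) ⊇ FOLLOW(S) ⊇ {$}; new: +{$}
  FOLLOW[S]={$}  FOLLOW[A]={$}  FOLLOW[B]={b}  FOLLOW[C]={$}
[2]
  B→S: FOLLOW(S) ⊇ FOLLOW(B) ⊇ {b}; new: +{b}
  S→B A: FOLLOW(A) ⊇ FOLLOW(S) ⊇ {$,b}; new: +{b}
  S→C: FOLLOW(C) ⊇ FOLLOW(S) ⊇ {$,b}; new: +{b}
  FOLLOW[S]={$,b}  FOLLOW[A]={$,b}  FOLLOW[B]={b}  FOLLOW[C]={$,b}
[3] — fixpoint
  FOLLOW[S]={$,b}  FOLLOW[A]={$,b}  FOLLOW[B]={b}  FOLLOW[C]={$,b}

FOLLOW(B) = ["b"]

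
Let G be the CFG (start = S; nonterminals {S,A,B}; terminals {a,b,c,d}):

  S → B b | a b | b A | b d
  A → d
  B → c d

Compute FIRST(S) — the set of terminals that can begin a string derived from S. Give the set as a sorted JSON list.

FIRST iteration:
[1]
  A via A→d: +{d}
  B via B→c d: +{c}
  S via S→B b: +{c}
  S via S→a b: +{a}
  S via S→b A: +{b}
  S: {a,b,c}  A: {d}  B: {c}
[2] (stable)
  S: {a,b,c}  A: {d}  B: {c}

FIRST(S) = ["a", "b", "c"]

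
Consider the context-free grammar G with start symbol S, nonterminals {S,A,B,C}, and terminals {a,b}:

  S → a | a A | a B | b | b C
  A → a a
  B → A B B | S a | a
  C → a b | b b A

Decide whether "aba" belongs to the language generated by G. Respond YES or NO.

CNF form of G:
  S -> T0 A | T0 B | T1 C | a | b
  A -> T0 T0
  B -> A X2 | S T0 | a
  C -> T0 T1 | T1 X3
  T0 -> a
  T1 -> b
  X2 -> B B
  X3 -> T1 A

CYK fill:
  T[0,0] 'a' = {B,S,T0}  orig:{B,S}
  T[1,1] 'b' = {S,T1}  orig:{S}
  T[2,2] 'a' = {B,S,T0}  orig:{B,S}
  T[0,1] 'ab' = {C}
  T[1,2] 'ba' = {B}
  T[0,2] 'aba' = {S,X2}  orig:{S}

S ∈ T[0,2] ⇒ YES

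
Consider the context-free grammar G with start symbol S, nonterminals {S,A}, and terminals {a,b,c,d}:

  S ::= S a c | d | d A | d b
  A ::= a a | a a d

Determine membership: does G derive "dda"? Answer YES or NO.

CNF form of G:
  S -> S X5 | T1 A | T1 T3 | d
  A -> T0 T0 | T0 X4
  T0 -> a
  T1 -> d
  T2 -> c
  T3 -> b
  X4 -> T0 T1
  X5 -> T0 T2

Fill CYK table bottom-up:
  T[0,0] 'd' = {S,T1}  orig:{S}
  T[1,1] 'd' = {S,T1}  orig:{S}
  T[2,2] 'a' = {T0}  orig:{}
  T[0,1] 'dd' = ∅
  T[1,2] 'da' = ∅
  T[0,2] 'dda' = ∅

S ∉ T[0,2] ⇒ NO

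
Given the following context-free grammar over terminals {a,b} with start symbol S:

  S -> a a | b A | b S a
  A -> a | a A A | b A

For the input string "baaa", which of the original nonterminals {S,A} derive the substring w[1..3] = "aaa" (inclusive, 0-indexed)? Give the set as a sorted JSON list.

CNF form of G:
  S -> T0 T0 | T1 A | T1 X3
  A -> T0 X2 | T1 A | a
  T0 -> a
  T1 -> b
  X2 -> A A
  X3 -> S T0

Fill CYK table bottom-up — only the sub-triangle for w[1..3]:
  T[1,1] 'a' = {A,T0}  orig:{A}
  T[2,2] 'a' = {A,T0}  orig:{A}
  T[3,3] 'a' = {A,T0}  orig:{A}
  T[1,2] 'aa' = {S,X2}  orig:{S}
  T[2,3] 'aa' = {S,X2}  orig:{S}
  T[1,3] 'aaa' = {A,X3}  orig:{A}

Original NTs in T[1,3] deriving "aaa": ["A"]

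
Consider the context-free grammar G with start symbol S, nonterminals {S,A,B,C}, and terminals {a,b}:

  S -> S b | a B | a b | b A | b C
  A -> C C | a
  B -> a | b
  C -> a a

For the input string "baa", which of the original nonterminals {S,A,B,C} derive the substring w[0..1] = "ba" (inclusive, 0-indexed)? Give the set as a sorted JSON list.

CNF form of G:
  S -> S T1 | T0 B | T0 T1 | T1 A | T1 C
  A -> C C | a
  B -> a | b
  C -> T0 T0
  T0 -> a
  T1 -> b

CYK table (by increasing span) (cells [i..j] with 0 ≤ i ≤ j ≤ 1 only):
  cell(0,0) b: {B,T1}  orig:{B}
  cell(1,1) a: {A,B,T0}  orig:{A,B}
  cell(0,1) ba: {S}

Original NTs in T[0,1] deriving "ba": ["S"]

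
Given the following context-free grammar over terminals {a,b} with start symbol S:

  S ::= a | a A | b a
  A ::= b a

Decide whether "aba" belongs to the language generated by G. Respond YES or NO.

CNF form of G:
  S -> T0 T1 | T1 A | a
  A -> T0 T1
  T0 -> b
  T1 -> a

CYK table (by increasing span):
  T[0,0] 'a' = {S,T1}  orig:{S}
  T[1,1] 'b' = {T0}  orig:{}
  T[2,2] 'a' = {S,T1}  orig:{S}
  T[0,1] 'ab' = ∅
  T[1,2] 'ba' = {A,S}
  T[0,2] 'aba' = {S}

S ∈ T[0,2] ⇒ YES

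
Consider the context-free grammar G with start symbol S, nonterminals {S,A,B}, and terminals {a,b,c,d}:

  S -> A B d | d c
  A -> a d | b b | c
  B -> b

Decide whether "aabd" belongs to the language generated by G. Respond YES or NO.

CNF form of G:
  S -> A X4 | T1 T3
  A -> T0 T1 | T2 T2 | c
  B -> b
  T0 -> a
  T1 -> d
  T2 -> b
  T3 -> c
  X4 -> B T1

Fill CYK table bottom-up:
  T[0,0] 'a' = {T0}  orig:{}
  T[1,1] 'a' = {T0}  orig:{}
  T[2,2] 'b' = {B,T2}  orig:{B}
  T[3,3] 'd' = {T1}  orig:{}
  T[0,1] 'aa' = ∅
  T[1,2] 'ab' = ∅
  T[2,3] 'bd' = {X4}  orig:{}
  T[0,2] 'aab' = ∅
  T[1,3] 'abd' = ∅
  T[0,3] 'aabd' = ∅

S ∉ T[0,3] ⇒ NO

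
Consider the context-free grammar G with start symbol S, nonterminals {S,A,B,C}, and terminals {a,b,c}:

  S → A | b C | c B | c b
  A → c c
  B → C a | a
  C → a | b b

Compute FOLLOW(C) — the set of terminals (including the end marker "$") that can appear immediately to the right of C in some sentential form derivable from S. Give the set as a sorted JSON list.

Compute FIRST by fixpoint:
pass 1:
  A via A→c c: +{c}
  B via B→a: +{a}
  C via C→a: +{a}
  C via C→b b: +{b}
  S via S→A: +{c}
  S via S→b C: +{b}
  FIRST(S)={b,c}  FIRST(A)={c}  FIRST(B)={a}  FIRST(C)={a,b}
pass 2:
  B via B→C a: +{b}
  FIRST(S)={b,c}  FIRST(A)={c}  FIRST(B)={a,b}  FIRST(C)={a,b}
pass 3: done
  FIRST(S)={b,c}  FIRST(A)={c}  FIRST(B)={a,b}  FIRST(C)={a,b}

FOLLOW iteration:
FOLLOW(S) := {$}
round 1:
  B→C a: FOLLOW(C) ⊇ FIRST(a) = {a}; new: +{a}
  S→A: FOLLOW(A) ⊇ FOLLOW(S) ⊇ {$}; new: +{$}
  S→b C: FOLLOW(C) ⊇ FOLLOW(S) ⊇ {$}; new: +{$}
  S→c B: FOLLOW(B) ⊇ FOLLOW(S) ⊇ {$}; new: +{$}
  S: {$}  A: {$}  B: {$}  C: {$,a}
round 2: done
  S: {$}  A: {$}  B: {$}  C: {$,a}

FOLLOW(C) = ["$", "a"]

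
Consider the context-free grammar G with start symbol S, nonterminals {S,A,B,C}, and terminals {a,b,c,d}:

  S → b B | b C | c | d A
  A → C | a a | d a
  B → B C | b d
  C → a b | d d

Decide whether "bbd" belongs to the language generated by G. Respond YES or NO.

CNF form of G:
  S -> T1 B | T1 C | T2 A | c
  A -> T0 T0 | T0 T1 | T2 T0 | T2 T2
  B -> B C | T1 T2
  C -> T0 T1 | T2 T2
  T0 -> a
  T1 -> b
  T2 -> d

CYK fill:
  [0..0]={T1}  "b"  orig:{}
  [1..1]={T1}  "b"  orig:{}
  [2..2]={T2}  "d"  orig:{}
  [0..1]=∅  "bb"
  [1..2]={B}  "bd"
  [0..2]={S}  "bbd"

S ∈ T[0,2] ⇒ YES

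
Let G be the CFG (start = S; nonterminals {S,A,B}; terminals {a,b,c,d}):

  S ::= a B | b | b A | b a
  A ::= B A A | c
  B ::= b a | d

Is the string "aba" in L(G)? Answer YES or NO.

CNF form of G:
  S -> T0 A | T0 T1 | T1 B | b
  A -> B X2 | c
  B -> T0 T1 | d
  T0 -> b
  T1 -> a
  X2 -> A A

CYK fill:
  [0..0]={T1}  "a"  orig:{}
  [1..1]={S,T0}  "b"  orig:{S}
  [2..2]={T1}  "a"  orig:{}
  [0..1]=∅  "ab"
  [1..2]={B,S}  "ba"
  [0..2]={S}  "aba"

S ∈ T[0,2] ⇒ YES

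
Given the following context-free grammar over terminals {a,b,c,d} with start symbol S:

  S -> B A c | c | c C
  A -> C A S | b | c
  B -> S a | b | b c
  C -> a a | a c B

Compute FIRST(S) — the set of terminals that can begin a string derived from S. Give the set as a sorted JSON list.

Compute FIRST by fixpoint:
round 1:
  A via A→b: +{b}
  A via A→c: +{c}
  B via B→b: +{b}
  C via C→a a: +{a}
  S via S→B A c: +{b}
  S via S→c: +{c}
  S: {b,c}  A: {b,c}  B: {b}  C: {a}
round 2:
  A via A→C A S: +{a}
  B via B→S a: +{c}
  S: {b,c}  A: {a,b,c}  B: {b,c}  C: {a}
round 3: done
  S: {b,c}  A: {a,b,c}  B: {b,c}  C: {a}

FIRST(S) = ["b", "c"]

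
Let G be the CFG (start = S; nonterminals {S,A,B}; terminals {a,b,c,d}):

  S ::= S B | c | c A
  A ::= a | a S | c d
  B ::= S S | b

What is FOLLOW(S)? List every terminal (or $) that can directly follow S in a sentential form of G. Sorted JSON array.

FIRST sets, iterate to fixpoint:
pass 1:
  A via A→a: +{a}
  A via A→c d: +{c}
  B via B→b: +{b}
  S via S→c: +{c}
  FIRST(S)={c}  FIRST(A)={a,c}  FIRST(B)={b}
pass 2:
  B via B→S S: +{c}
  FIRST(S)={c}  FIRST(A)={a,c}  FIRST(B)={b,c}
pass 3: done
  FIRST(S)={c}  FIRST(A)={a,c}  FIRST(B)={b,c}

Compute FOLLOW by fixpoint:
FOLLOW(S) := {$}
iter 1:
  B→S S: FOLLOW(S) ⊇ FIRST(S) = {c}; new: +{c}
  S→S B: FOLLOW(S) ⊇ FIRST(B) = {b,c}; new: +{b}
  S→S B: FOLLOW(B) ⊇ FOLLOW(S) ⊇ {$,b,c}; new: +{$,b,c}
  S→c A: FOLLOW(A) ⊇ FOLLOW(S) ⊇ {$,b,c}; new: +{$,b,c}
  FOLLOW[S]={$,b,c}  FOLLOW[A]={$,b,c}  FOLLOW[B]={$,b,c}
iter 2: (no change)
  FOLLOW[S]={$,b,c}  FOLLOW[A]={$,b,c}  FOLLOW[B]={$,b,c}

FOLLOW(S) = ["$", "b", "c"]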